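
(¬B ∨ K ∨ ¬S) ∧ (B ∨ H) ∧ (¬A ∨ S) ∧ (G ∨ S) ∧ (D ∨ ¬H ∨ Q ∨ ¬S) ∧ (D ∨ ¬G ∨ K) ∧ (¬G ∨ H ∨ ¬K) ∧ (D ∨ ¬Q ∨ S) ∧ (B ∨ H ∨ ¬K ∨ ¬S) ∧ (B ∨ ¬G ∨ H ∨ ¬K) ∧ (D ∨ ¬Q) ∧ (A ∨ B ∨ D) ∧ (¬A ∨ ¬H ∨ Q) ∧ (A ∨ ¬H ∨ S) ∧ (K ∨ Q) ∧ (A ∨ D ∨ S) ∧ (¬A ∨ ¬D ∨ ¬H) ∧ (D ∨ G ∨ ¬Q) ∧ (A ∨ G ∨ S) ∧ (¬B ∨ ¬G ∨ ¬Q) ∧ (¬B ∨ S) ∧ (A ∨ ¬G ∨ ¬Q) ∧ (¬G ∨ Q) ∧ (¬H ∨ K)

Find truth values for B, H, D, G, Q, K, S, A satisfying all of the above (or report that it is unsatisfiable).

B = True; H = True; D = True; G = False; Q = False; K = True; S = True; A = False

Set B = True.
  then (¬B ∨ S) forces S = True.
  then (¬B ∨ K ∨ ¬S) forces K = True.
Set H = True.
Try D = False:
  (D ∨ ¬H ∨ Q ∨ ¬S) forces Q = True.
  clause (D ∨ ¬Q) is falsified — backtrack.
So D = True.
  then (¬A ∨ ¬D ∨ ¬H) forces A = False.
Try G = True:
  (¬B ∨ ¬G ∨ ¬Q) forces Q = False.
  clause (¬G ∨ Q) is falsified — backtrack.
So G = False.
Set Q = False.
All clauses satisfied.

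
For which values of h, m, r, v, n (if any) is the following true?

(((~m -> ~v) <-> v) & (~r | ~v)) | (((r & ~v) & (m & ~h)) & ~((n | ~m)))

h: True, m: True, r: False, v: True, n: False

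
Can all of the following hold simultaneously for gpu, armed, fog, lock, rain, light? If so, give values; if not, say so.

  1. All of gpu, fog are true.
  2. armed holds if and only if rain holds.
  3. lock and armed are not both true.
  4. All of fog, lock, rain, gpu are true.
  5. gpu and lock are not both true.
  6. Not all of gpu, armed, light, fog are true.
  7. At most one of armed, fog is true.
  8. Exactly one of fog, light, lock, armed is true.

Case lock = True:
  (1) forces gpu = True.
  Constraint (5) is violated (gpu=T, lock=T) — contradiction.
Case lock = False:
  Constraint (4) is violated (lock=F) — contradiction.
Both cases fail — unsatisfiable.

No satisfying assignment exists.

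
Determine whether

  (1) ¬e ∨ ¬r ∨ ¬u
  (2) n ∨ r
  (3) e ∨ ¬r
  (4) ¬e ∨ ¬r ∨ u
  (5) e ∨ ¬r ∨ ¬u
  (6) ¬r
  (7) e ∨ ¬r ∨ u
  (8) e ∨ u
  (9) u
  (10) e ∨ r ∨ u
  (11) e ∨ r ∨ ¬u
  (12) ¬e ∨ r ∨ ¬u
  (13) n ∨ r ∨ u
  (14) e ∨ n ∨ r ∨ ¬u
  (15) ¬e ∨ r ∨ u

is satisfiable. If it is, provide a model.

Case r = True:
  Clause (¬r) is falsified — contradiction.
Case r = False:
  (n ∨ r) forces n = True.
  (u) forces u = True.
  (e ∨ r ∨ ¬u) forces e = True.
  Clause (¬e ∨ r ∨ ¬u) is falsified — contradiction.
Both cases fail, so the formula is unsatisfiable.

No satisfying assignment exists.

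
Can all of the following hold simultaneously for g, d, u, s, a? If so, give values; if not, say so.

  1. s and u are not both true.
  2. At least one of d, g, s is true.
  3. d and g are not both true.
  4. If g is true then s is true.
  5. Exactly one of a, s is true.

g: False, d: True, u: False, s: True, a: False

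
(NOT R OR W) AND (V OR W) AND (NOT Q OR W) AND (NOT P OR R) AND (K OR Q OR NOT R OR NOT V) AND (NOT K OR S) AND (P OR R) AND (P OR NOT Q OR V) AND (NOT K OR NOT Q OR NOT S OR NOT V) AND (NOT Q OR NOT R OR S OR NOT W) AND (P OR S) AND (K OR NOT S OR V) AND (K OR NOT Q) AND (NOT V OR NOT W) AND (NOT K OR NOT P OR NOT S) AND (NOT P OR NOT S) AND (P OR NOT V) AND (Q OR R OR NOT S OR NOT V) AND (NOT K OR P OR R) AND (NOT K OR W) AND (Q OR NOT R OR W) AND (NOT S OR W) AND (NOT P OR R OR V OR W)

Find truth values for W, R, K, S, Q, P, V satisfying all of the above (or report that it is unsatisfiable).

W=T, R=T, K=F, S=F, Q=F, P=T, V=F

Try W = False:
  (NOT R OR W) forces R = False.
  (V OR W) forces V = True.
  (NOT Q OR W) forces Q = False.
  (NOT P OR R) forces P = False.
  clause (P OR R) is falsified — backtrack.
So W = True.
  then (NOT V OR NOT W) forces V = False.
Set R = True.
Set K = False.
  then (K OR NOT S OR V) forces S = False.
  then (K OR NOT Q) forces Q = False.
  then (P OR S) forces P = True.
All clauses satisfied.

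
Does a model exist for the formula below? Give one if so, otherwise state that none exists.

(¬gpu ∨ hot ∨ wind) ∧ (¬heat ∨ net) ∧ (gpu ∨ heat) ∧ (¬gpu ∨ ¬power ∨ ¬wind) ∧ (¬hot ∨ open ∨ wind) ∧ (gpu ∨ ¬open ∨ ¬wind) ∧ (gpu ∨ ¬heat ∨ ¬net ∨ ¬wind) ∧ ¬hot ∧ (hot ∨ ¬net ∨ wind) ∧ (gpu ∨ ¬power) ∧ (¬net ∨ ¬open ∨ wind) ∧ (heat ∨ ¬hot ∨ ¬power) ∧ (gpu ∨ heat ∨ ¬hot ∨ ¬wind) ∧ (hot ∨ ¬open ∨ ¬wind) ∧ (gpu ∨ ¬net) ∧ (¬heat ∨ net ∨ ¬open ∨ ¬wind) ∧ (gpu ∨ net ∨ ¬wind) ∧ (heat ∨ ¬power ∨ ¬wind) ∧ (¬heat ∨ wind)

power = False, open = False, heat = False, hot = False, gpu = True, net = False, wind = True

Unit clause (¬hot) forces hot = False.
Try power = True:
  (gpu ∨ ¬power) forces gpu = True.
  (¬gpu ∨ hot ∨ wind) forces wind = True.
  clause (¬gpu ∨ ¬power ∨ ¬wind) is falsified — backtrack.
So power = False.
Set open = False.
Set heat = False.
  then (gpu ∨ heat) forces gpu = True.
  then (¬gpu ∨ hot ∨ wind) forces wind = True.
Set net = False.
All clauses satisfied.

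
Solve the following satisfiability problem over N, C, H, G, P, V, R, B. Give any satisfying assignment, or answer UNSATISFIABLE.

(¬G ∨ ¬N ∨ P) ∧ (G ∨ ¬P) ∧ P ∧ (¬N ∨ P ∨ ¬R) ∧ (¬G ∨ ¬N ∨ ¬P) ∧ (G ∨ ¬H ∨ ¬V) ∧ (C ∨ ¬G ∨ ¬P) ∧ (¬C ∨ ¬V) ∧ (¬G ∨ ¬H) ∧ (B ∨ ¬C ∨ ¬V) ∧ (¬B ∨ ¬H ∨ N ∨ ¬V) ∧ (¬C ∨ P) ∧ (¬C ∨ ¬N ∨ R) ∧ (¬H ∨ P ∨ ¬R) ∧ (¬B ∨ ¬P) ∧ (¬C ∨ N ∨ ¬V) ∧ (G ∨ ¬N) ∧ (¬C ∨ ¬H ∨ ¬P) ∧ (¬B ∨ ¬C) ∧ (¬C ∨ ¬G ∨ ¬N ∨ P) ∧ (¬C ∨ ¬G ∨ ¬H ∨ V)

Unit clause (P) forces P = True.
In (¬B ∨ ¬P) only ¬B is left, so B = False.
In (G ∨ ¬P) only G is left, so G = True.
In (¬G ∨ ¬N ∨ ¬P) only ¬N is left, so N = False.
In (C ∨ ¬G ∨ ¬P) only C is left, so C = True.
In (¬C ∨ ¬V) only ¬V is left, so V = False.
In (¬G ∨ ¬H) only ¬H is left, so H = False.
Set R = True.
All clauses satisfied.

N = False; C = True; H = False; G = True; P = True; V = False; R = True; B = False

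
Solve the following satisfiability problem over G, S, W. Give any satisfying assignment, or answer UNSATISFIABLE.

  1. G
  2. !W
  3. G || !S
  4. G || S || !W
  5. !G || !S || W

Unit clause (G) forces G = True.
Unit clause (!W) forces W = False.
In (!G || !S || W) only !S is left, so S = False.
Check each clause:
  (G): G holds.
  (!W): !W holds.
  (G || !S): G holds.
  (G || S || !W): G holds.
  (!G || !S || W): !S holds.
All clauses satisfied.

G=T; S=F; W=F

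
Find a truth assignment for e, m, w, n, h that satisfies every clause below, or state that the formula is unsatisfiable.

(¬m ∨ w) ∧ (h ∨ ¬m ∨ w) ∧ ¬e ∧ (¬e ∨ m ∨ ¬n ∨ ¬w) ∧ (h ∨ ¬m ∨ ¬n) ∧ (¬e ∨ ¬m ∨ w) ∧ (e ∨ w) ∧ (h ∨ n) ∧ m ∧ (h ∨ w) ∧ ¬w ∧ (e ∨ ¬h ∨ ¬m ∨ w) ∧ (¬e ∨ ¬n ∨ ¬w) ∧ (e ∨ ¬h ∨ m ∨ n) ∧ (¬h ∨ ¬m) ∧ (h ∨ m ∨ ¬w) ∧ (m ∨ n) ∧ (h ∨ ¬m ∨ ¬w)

Unsatisfiable — no assignment works.

Case e = True:
  Clause (¬e) is falsified — contradiction.
Case e = False:
  (e ∨ w) forces w = True.
  Clause (¬w) is falsified — contradiction.
Both cases fail, so the formula is unsatisfiable.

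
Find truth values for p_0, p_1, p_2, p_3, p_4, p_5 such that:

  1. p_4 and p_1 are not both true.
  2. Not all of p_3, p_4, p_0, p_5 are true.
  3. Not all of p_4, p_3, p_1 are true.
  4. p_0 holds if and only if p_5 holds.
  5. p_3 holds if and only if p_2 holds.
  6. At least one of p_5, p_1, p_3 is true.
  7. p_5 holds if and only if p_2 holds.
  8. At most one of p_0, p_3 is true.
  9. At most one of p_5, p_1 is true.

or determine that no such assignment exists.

p_0 = False; p_1 = True; p_2 = False; p_3 = False; p_4 = False; p_5 = False

  (1) p_4=F, p_1=T — not both ✓
  (2) {p_3, p_4, p_0, p_5}: 0/4 true — not all ✓
  (3) {p_4, p_3, p_1}: 1/3 true — not all ✓
  (4) p_0=F, p_5=F — same ✓
  (5) p_3=F, p_2=F — same ✓
  (6) {p_5, p_1, p_3}: 1 true — at least one ✓
  (7) p_5=F, p_2=F — same ✓
  (8) {p_0, p_3}: 0 true — at most one ✓
  (9) {p_5, p_1}: 1 true — at most one ✓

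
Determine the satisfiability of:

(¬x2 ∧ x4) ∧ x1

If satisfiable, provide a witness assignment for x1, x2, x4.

x1=T, x2=F, x4=T

  ¬x2 ∧ x4 = True
    ¬x2 = True
Both conjuncts True, so the formula holds.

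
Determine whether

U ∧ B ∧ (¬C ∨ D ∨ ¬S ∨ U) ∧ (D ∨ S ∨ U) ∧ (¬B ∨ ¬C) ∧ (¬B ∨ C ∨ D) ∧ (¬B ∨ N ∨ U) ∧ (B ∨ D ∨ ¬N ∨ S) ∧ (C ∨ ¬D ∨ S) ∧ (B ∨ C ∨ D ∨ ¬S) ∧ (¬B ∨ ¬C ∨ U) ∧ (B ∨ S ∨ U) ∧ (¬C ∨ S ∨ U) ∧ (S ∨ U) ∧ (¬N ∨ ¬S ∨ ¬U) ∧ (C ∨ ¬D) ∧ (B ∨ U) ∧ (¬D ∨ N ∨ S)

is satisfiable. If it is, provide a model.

Case U = True:
  (B) forces B = True.
  (¬B ∨ ¬C) forces C = False.
  (¬B ∨ C ∨ D) forces D = True.
  Clause (C ∨ ¬D) is falsified — contradiction.
Case U = False:
  Clause (U) is falsified — contradiction.
Both cases fail, so the formula is unsatisfiable.

Unsatisfiable — no assignment works.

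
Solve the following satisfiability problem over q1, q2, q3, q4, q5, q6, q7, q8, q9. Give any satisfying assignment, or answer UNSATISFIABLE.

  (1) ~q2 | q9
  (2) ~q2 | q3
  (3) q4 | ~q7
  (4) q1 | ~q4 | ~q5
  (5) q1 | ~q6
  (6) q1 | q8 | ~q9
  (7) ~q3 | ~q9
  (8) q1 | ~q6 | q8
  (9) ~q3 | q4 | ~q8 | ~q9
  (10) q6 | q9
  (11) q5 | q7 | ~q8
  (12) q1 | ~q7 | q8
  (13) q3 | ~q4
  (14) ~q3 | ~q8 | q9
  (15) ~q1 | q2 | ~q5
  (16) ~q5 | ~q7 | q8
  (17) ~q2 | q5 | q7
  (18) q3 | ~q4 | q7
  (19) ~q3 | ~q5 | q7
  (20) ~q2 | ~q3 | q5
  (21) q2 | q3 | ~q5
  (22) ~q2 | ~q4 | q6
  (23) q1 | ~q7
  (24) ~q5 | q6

q1=T; q2=F; q3=T; q4=F; q5=F; q6=T; q7=F; q8=F; q9=F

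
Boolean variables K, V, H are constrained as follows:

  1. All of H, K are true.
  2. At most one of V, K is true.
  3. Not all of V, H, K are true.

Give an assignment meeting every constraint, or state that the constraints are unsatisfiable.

K = True, V = False, H = True

  (1) {H, K}: all 2 true ✓
  (2) {V, K}: 1 true — at most one ✓
  (3) {V, H, K}: 2/3 true — not all ✓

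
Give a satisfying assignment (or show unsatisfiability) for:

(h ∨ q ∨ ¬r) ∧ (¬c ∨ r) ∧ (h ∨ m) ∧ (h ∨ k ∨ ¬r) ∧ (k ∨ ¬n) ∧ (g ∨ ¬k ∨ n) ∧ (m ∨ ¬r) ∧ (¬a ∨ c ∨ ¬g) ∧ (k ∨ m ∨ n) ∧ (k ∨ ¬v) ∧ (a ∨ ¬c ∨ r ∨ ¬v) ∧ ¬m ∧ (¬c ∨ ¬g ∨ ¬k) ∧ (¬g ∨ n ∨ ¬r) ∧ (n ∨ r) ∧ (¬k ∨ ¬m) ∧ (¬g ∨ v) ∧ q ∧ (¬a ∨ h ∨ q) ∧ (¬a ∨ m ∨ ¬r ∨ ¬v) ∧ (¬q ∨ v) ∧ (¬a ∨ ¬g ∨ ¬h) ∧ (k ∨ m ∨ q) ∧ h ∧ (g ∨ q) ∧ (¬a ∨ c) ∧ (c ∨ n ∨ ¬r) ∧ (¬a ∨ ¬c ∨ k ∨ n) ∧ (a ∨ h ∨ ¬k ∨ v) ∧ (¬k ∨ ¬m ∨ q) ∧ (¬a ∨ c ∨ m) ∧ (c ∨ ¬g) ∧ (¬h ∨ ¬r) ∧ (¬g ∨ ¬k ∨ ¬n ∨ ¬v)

Unit clause (¬m) forces m = False.
Unit clause (q) forces q = True.
In (¬q ∨ v) only v is left, so v = True.
Unit clause (h) forces h = True.
In (¬h ∨ ¬r) only ¬r is left, so r = False.
In (¬c ∨ r) only ¬c is left, so c = False.
In (k ∨ ¬v) only k is left, so k = True.
In (n ∨ r) only n is left, so n = True.
In (¬a ∨ c) only ¬a is left, so a = False.
In (c ∨ ¬g) only ¬g is left, so g = False.
All clauses satisfied.

h = True, n = True, k = True, q = True, c = False, r = False, g = False, v = True, m = False, a = False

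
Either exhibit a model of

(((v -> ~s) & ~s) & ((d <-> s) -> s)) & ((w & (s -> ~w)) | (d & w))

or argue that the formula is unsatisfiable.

d: True, w: True, s: False, v: False

  ((v -> ~s) & ~s) & ((d <-> s) -> s) = True
    (v -> ~s) & ~s = True
      v -> ~s = True
        ~s = True
      ~s = True
    (d <-> s) -> s = True
      d <-> s = False
  (w & (s -> ~w)) | (d & w) = True
    w & (s -> ~w) = True
      s -> ~w = True
        ~w = False
    d & w = True
Both conjuncts True, so the formula holds.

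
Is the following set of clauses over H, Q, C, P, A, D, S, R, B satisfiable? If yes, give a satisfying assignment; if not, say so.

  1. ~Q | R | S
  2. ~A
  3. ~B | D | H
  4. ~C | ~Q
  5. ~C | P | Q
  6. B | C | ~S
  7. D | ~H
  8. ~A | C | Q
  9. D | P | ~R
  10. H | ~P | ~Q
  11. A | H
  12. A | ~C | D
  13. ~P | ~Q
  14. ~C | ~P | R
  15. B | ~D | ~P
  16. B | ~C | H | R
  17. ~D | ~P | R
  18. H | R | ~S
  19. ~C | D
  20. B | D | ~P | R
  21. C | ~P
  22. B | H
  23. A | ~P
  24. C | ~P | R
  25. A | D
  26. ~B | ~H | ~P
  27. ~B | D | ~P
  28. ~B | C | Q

Unit clause (~A) forces A = False.
In (A | H) only H is left, so H = True.
In (A | ~P) only ~P is left, so P = False.
In (A | D) only D is left, so D = True.
Set Q = True.
  then (~C | ~Q) forces C = False.
Set S = False.
  then (~Q | R | S) forces R = True.
Set B = False.
All clauses satisfied.

H = True, Q = True, C = False, P = False, A = False, D = True, S = False, R = True, B = False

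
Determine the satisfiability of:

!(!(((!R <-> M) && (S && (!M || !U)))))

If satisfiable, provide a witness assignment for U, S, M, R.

U=T, S=T, M=F, R=T

  !(!(((!R <-> M) && (S && (!M || !U))))) = True
    !(((!R <-> M) && (S && (!M || !U)))) = False
      (!R <-> M) && (S && (!M || !U)) = True
        !R <-> M = True
          !R = False
        S && (!M || !U) = True
          !M || !U = True
            !M = True
            !U = False
The formula evaluates to True.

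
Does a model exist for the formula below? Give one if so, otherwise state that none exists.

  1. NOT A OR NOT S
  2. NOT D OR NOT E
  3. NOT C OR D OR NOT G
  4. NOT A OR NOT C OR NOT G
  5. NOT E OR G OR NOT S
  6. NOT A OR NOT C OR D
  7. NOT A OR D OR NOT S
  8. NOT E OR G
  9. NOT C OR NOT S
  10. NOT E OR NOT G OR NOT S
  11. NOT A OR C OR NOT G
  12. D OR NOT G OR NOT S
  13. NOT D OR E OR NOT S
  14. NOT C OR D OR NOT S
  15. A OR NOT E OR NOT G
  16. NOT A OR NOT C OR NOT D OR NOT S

A=F, D=F, G=F, S=T, C=F, E=F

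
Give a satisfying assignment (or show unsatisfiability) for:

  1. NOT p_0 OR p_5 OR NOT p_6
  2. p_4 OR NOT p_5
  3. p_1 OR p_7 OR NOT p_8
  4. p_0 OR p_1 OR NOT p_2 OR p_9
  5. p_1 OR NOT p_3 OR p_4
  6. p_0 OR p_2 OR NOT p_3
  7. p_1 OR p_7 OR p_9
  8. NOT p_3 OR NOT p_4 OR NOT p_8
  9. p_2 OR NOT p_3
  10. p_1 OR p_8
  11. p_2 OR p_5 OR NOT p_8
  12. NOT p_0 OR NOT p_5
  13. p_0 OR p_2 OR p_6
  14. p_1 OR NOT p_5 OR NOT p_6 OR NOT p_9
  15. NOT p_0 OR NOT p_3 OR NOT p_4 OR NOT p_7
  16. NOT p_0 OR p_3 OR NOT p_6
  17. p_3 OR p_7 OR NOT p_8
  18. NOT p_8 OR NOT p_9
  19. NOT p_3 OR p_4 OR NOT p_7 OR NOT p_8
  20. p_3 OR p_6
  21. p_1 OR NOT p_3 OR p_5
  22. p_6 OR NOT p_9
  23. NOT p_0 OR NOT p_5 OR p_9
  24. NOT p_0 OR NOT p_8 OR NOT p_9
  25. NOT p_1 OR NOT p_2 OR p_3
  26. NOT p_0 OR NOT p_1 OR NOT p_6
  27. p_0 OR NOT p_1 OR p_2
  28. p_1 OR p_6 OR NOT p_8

Set p_0 = False.
Set p_1 = False.
  then (p_1 OR p_8) forces p_8 = True.
  then (NOT p_8 OR NOT p_9) forces p_9 = False.
  then (p_1 OR p_6 OR NOT p_8) forces p_6 = True.
  then (p_1 OR p_7 OR NOT p_8) forces p_7 = True.
  then (p_0 OR p_1 OR NOT p_2 OR p_9) forces p_2 = False.
  then (p_0 OR p_2 OR NOT p_3) forces p_3 = False.
  then (p_2 OR p_5 OR NOT p_8) forces p_5 = True.
  then (p_4 OR NOT p_5) forces p_4 = True.
All clauses satisfied.

p_0 = False; p_1 = False; p_2 = False; p_3 = False; p_4 = True; p_5 = True; p_6 = True; p_7 = True; p_8 = True; p_9 = False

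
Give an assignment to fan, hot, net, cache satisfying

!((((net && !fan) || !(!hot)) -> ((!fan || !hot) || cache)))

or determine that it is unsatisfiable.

fan = True; hot = True; net = False; cache = False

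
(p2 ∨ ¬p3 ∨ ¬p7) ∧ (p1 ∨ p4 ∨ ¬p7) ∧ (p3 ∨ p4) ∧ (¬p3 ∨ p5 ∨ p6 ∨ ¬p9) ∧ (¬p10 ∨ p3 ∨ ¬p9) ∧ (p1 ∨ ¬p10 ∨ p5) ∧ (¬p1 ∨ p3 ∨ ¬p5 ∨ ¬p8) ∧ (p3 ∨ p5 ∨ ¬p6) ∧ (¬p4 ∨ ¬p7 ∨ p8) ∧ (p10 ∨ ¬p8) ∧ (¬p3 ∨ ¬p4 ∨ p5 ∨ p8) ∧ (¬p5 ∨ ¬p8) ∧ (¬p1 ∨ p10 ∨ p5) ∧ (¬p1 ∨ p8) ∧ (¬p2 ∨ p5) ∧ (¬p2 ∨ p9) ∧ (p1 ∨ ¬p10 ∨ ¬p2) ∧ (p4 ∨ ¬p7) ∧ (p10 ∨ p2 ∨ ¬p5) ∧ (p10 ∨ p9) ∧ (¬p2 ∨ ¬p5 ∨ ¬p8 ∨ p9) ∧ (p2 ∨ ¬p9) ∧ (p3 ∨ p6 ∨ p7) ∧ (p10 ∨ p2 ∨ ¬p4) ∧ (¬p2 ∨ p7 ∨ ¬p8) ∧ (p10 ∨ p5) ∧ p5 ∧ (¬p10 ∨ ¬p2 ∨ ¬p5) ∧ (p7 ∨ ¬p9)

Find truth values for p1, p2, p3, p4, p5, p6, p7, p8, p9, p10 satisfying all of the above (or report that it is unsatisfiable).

p1: False; p2: False; p3: False; p4: True; p5: True; p6: True; p7: False; p8: False; p9: False; p10: True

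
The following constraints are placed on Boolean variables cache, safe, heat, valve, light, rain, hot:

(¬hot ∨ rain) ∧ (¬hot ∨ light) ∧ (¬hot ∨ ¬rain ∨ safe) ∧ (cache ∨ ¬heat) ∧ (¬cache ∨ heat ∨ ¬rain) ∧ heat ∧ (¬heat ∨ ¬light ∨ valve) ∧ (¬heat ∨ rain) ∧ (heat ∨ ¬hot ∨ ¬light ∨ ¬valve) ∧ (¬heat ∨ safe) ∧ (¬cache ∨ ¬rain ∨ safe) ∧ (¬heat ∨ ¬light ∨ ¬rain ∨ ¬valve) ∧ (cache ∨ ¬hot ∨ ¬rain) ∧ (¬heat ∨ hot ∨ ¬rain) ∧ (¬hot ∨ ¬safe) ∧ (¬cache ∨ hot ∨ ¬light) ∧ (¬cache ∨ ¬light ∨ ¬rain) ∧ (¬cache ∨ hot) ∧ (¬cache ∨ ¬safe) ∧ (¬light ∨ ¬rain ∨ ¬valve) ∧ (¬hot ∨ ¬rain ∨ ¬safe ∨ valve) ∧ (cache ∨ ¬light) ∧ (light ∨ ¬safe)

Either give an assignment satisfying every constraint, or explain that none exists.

The formula is unsatisfiable.

Case safe = True:
  (heat) forces heat = True.
  (cache ∨ ¬heat) forces cache = True.
  Clause (¬cache ∨ ¬safe) is falsified — contradiction.
Case safe = False:
  (heat) forces heat = True.
  Clause (¬heat ∨ safe) is falsified — contradiction.
Both cases fail, so the formula is unsatisfiable.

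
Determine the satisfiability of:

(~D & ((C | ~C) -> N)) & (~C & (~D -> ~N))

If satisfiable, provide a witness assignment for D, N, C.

The formula is unsatisfiable.

Case C = True: the conjunct ~C is False.
Case C = False: the formula simplifies to (~D & N) & (~D -> ~N).
  D = True: the conjunct ~D is False.
  D = False: simplifies to N & ~N.
    N = True: the conjunct ~N is False.
    N = False: the conjunct N is False.
Both cases fail — unsatisfiable.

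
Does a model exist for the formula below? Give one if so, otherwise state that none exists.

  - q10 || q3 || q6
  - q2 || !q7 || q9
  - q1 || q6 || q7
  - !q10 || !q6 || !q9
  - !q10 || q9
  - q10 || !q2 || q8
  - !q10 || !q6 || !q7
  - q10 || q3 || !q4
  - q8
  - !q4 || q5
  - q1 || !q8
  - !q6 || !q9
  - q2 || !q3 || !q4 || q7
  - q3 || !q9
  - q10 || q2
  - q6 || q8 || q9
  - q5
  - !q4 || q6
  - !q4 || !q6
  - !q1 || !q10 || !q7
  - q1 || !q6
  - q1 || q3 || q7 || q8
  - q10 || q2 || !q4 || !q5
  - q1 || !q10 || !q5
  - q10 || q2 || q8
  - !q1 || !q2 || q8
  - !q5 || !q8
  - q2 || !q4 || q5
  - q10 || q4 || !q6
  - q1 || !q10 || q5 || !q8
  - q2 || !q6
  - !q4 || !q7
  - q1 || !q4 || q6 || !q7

No satisfying assignment exists.

Case q5 = True:
  (q8) forces q8 = True.
  Clause (!q5 || !q8) is falsified — contradiction.
Case q5 = False:
  Clause (q5) is falsified — contradiction.
Both cases fail, so the formula is unsatisfiable.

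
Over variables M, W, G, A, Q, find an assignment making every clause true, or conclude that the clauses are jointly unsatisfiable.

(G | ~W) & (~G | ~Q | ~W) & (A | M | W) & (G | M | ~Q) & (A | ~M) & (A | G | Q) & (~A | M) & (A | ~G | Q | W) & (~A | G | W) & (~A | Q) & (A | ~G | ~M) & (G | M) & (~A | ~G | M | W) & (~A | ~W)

Set M = False.
  then (~A | M) forces A = False.
  then (G | M) forces G = True.
  then (A | M | W) forces W = True.
  then (~G | ~Q | ~W) forces Q = False.
All clauses satisfied.

M=F, W=T, G=T, A=F, Q=F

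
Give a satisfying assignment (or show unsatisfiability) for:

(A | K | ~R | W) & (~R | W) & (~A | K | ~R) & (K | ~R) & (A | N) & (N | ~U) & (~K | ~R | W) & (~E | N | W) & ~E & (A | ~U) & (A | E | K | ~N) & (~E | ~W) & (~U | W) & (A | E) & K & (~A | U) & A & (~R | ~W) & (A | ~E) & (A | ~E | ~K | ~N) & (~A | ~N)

No satisfying assignment exists.

Case K = True:
  (~E) forces E = False.
  (A | E) forces A = True.
  (~A | U) forces U = True.
  (N | ~U) forces N = True.
  Clause (~A | ~N) is falsified — contradiction.
Case K = False:
  Clause (K) is falsified — contradiction.
Both cases fail, so the formula is unsatisfiable.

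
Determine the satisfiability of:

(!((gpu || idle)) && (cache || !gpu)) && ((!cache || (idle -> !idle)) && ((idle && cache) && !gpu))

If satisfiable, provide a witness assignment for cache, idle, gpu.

Case idle = True: the conjunct !((gpu || idle)) becomes !((gpu || True)) = False.
Case idle = False: the conjunct idle is False.
Both cases fail — unsatisfiable.

UNSATISFIABLE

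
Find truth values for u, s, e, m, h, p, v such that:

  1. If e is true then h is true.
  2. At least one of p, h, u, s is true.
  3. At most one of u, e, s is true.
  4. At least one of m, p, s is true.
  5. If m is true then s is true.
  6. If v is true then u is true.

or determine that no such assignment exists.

u = False; s = True; e = False; m = False; h = False; p = False; v = False

  (1) e=F ⇒ h: vacuous ✓
  (2) {p, h, u, s}: 1 true — at least one ✓
  (3) {u, e, s}: 1 true — at most one ✓
  (4) {m, p, s}: 1 true — at least one ✓
  (5) m=F ⇒ s: vacuous ✓
  (6) v=F ⇒ u: vacuous ✓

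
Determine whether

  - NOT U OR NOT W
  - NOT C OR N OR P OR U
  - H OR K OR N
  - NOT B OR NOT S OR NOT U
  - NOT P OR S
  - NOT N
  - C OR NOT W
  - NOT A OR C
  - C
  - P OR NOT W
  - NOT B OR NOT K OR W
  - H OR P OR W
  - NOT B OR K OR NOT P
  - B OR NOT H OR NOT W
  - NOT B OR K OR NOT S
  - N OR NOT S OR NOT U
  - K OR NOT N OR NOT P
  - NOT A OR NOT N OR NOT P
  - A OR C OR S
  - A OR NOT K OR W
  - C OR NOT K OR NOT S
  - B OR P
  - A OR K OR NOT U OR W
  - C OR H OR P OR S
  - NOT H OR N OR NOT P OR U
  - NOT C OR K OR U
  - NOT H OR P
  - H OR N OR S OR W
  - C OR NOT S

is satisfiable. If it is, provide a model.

Unit clause (NOT N) forces N = False.
Unit clause (C) forces C = True.
Set W = True.
  then (NOT U OR NOT W) forces U = False.
  then (NOT C OR N OR P OR U) forces P = True.
  then (NOT P OR S) forces S = True.
  then (NOT H OR N OR NOT P OR U) forces H = False.
  then (NOT C OR K OR U) forces K = True.
Set A = False.
Set B = True.
All clauses satisfied.

W=T; K=T; P=T; U=F; N=F; H=F; A=F; S=T; C=T; B=T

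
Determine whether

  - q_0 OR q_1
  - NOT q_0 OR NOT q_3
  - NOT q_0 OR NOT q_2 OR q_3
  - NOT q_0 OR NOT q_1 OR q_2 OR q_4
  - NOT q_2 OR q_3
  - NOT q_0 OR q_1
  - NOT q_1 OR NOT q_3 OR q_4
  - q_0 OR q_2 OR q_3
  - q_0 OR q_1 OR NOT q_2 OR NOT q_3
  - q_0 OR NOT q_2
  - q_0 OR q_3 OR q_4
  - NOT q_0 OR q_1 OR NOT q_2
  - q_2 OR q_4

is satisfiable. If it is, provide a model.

q_0 = False, q_1 = True, q_2 = False, q_3 = True, q_4 = True

Set q_0 = False.
  then (q_0 OR q_1) forces q_1 = True.
  then (q_0 OR NOT q_2) forces q_2 = False.
  then (q_2 OR q_4) forces q_4 = True.
  then (q_0 OR q_2 OR q_3) forces q_3 = True.
All clauses satisfied.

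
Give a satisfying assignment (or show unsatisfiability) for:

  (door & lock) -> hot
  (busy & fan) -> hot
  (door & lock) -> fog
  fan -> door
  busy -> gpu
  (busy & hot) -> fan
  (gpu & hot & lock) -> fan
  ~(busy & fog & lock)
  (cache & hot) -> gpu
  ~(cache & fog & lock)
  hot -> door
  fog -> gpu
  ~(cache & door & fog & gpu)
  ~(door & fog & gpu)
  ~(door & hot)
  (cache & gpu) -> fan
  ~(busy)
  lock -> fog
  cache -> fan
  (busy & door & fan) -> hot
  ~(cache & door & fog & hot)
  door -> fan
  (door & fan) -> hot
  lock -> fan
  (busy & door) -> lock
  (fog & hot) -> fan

door: False; hot: False; lock: False; gpu: True; busy: False; cache: False; fog: False; fan: False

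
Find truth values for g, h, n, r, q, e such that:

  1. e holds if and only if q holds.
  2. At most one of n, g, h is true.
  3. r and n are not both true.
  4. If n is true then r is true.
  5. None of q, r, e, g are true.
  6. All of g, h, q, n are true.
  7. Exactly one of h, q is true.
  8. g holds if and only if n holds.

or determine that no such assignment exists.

Case g = True:
  Constraint (5) is violated (g=T) — contradiction.
Case g = False:
  Constraint (6) is violated (g=F) — contradiction.
Both cases fail — unsatisfiable.

UNSATISFIABLE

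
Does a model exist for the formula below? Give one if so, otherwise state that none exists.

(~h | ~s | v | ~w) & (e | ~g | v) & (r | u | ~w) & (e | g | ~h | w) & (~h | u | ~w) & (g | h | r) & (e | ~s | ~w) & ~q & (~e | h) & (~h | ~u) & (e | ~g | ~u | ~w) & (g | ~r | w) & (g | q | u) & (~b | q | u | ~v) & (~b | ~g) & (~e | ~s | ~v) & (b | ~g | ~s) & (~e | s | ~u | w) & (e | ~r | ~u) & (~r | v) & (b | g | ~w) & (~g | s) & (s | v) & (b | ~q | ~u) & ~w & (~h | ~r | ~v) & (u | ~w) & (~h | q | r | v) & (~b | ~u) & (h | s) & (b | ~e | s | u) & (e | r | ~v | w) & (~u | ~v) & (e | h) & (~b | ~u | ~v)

Case u = True:
  (~q) forces q = False.
  (~h | ~u) forces h = False.
  (~e | h) forces e = False.
  Clause (e | h) is falsified — contradiction.
Case u = False:
  (~q) forces q = False.
  (g | q | u) forces g = True.
  (~b | ~g) forces b = False.
  (b | ~g | ~s) forces s = False.
  Clause (~g | s) is falsified — contradiction.
Both cases fail, so the formula is unsatisfiable.

The formula is unsatisfiable.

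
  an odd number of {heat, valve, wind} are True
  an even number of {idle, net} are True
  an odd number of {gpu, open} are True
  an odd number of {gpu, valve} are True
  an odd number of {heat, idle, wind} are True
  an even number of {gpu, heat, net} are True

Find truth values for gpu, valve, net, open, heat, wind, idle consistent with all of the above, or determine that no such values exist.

gpu: False, valve: True, net: True, open: True, heat: True, wind: True, idle: True

{heat, valve, wind}: 3 true → odd ✓
{idle, net}: 2 true → even ✓
{gpu, open}: 1 true → odd ✓
{gpu, valve}: 1 true → odd ✓
{heat, idle, wind}: 3 true → odd ✓
{gpu, heat, net}: 2 true → even ✓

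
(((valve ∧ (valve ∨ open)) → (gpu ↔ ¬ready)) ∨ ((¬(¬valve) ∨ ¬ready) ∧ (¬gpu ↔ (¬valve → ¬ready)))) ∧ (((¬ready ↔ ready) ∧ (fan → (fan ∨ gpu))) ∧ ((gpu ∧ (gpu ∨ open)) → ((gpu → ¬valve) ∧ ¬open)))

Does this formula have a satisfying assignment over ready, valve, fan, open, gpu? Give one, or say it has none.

The conjunct ¬ready ↔ ready is unsatisfiable on its own:
  ready=F: evaluates to False.
  ready=T: evaluates to False.
So the whole conjunction is unsatisfiable.

The formula is unsatisfiable.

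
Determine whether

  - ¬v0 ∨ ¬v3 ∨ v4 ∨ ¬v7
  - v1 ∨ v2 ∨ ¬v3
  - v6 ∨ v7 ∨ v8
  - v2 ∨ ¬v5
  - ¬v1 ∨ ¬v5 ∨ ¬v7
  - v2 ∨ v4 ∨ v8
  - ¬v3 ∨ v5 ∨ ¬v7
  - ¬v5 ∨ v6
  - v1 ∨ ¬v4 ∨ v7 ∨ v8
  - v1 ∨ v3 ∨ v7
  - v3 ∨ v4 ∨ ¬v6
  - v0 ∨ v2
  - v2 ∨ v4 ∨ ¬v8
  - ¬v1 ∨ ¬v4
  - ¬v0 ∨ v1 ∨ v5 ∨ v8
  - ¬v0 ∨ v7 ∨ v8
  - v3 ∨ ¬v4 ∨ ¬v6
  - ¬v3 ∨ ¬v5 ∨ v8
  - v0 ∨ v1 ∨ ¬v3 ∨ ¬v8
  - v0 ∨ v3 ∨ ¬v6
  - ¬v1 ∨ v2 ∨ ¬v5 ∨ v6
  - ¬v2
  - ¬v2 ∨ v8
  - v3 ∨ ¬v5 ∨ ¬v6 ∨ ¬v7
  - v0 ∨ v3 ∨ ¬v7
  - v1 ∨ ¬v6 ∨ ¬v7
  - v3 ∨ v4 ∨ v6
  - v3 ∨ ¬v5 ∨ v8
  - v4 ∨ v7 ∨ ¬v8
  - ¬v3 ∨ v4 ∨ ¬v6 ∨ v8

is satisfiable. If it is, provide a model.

v0=T, v1=F, v2=F, v3=F, v4=T, v5=F, v6=F, v7=T, v8=T

Unit clause (¬v2) forces v2 = False.
In (v2 ∨ ¬v5) only ¬v5 is left, so v5 = False.
In (v0 ∨ v2) only v0 is left, so v0 = True.
Try v1 = True:
  (¬v1 ∨ ¬v4) forces v4 = False.
  (v2 ∨ v4 ∨ v8) forces v8 = True.
  clause (v2 ∨ v4 ∨ ¬v8) is falsified — backtrack.
So v1 = False.
  then (v1 ∨ v2 ∨ ¬v3) forces v3 = False.
  then (v1 ∨ v3 ∨ v7) forces v7 = True.
  then (¬v0 ∨ v1 ∨ v5 ∨ v8) forces v8 = True.
  then (v1 ∨ ¬v6 ∨ ¬v7) forces v6 = False.
  then (v3 ∨ v4 ∨ v6) forces v4 = True.
All clauses satisfied.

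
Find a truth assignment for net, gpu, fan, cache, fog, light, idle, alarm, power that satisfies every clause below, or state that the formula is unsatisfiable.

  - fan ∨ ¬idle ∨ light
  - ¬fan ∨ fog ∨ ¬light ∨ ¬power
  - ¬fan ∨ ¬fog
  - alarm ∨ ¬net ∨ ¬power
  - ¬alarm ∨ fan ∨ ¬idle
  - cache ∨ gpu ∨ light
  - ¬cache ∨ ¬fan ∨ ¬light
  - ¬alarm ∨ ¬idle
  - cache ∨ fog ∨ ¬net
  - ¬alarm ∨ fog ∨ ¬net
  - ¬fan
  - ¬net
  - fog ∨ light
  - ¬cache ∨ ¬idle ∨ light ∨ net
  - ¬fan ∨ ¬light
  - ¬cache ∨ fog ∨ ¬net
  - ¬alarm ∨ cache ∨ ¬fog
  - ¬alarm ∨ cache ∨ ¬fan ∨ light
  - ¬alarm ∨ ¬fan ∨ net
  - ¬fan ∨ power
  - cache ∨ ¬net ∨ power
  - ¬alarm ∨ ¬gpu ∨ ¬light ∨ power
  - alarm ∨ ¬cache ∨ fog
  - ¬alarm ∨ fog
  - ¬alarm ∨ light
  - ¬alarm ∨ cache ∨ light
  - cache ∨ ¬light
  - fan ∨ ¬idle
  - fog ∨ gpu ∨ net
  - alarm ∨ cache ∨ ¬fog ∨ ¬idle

Unit clause (¬fan) forces fan = False.
Unit clause (¬net) forces net = False.
In (fan ∨ ¬idle) only ¬idle is left, so idle = False.
Set gpu = True.
Set cache = True.
Try fog = False:
  (fog ∨ light) forces light = True.
  (alarm ∨ ¬cache ∨ fog) forces alarm = True.
  clause (¬alarm ∨ fog) is falsified — backtrack.
So fog = True.
Set light = False.
  then (¬alarm ∨ light) forces alarm = False.
Set power = False.
All clauses satisfied.

net = False; gpu = True; fan = False; cache = True; fog = True; light = False; idle = False; alarm = False; power = False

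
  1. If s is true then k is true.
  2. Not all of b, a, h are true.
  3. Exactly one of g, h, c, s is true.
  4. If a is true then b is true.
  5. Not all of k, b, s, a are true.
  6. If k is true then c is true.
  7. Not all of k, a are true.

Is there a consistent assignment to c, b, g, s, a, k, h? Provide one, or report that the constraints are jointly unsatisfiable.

c=F, b=F, g=T, s=F, a=F, k=F, h=F

  (1) s=F ⇒ k: vacuous ✓
  (2) {b, a, h}: 0/3 true — not all ✓
  (3) {g, h, c, s}: 1 true — exactly one ✓
  (4) a=F ⇒ b: vacuous ✓
  (5) {k, b, s, a}: 0/4 true — not all ✓
  (6) k=F ⇒ c: vacuous ✓
  (7) {k, a}: 0/2 true — not all ✓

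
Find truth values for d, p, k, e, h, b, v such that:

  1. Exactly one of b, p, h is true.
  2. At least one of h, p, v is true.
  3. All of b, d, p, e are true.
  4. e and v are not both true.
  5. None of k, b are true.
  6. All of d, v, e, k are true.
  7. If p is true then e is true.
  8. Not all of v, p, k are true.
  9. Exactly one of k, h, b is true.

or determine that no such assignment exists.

The formula is unsatisfiable.

Case k = True:
  Constraint (5) is violated (k=T) — contradiction.
Case k = False:
  Constraint (6) is violated (k=F) — contradiction.
Both cases fail — unsatisfiable.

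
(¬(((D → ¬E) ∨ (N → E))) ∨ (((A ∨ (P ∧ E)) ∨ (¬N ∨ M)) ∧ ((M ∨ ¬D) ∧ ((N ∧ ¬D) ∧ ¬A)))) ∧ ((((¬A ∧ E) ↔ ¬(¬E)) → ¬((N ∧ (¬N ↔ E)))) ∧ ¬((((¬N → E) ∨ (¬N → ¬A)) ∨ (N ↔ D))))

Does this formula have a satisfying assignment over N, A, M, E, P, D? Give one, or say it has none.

Unsatisfiable — no assignment works.

Case N = True: the conjunct ¬((((¬N → E) ∨ (¬N → ¬A)) ∨ (N ↔ D))) becomes ¬((True ∨ D)) = False.
Case N = False: the conjunct ¬(((D → ¬E) ∨ (N → E))) ∨ (((A ∨ (P ∧ E)) ∨ (¬N ∨ M)) ∧ ((M ∨ ¬D) ∧ ((N ∧ ¬D) ∧ ¬A))) becomes ¬True ∨ (True ∧ False) = False.
Both cases fail — unsatisfiable.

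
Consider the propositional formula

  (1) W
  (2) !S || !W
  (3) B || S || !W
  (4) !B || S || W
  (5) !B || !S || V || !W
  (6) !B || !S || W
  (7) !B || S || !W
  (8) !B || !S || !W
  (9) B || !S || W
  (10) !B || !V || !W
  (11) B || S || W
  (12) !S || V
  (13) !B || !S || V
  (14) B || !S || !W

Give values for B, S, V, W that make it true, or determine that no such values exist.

UNSATISFIABLE

Case W = True:
  (!S || !W) forces S = False.
  (B || S || !W) forces B = True.
  Clause (!B || S || !W) is falsified — contradiction.
Case W = False:
  Clause (W) is falsified — contradiction.
Both cases fail, so the formula is unsatisfiable.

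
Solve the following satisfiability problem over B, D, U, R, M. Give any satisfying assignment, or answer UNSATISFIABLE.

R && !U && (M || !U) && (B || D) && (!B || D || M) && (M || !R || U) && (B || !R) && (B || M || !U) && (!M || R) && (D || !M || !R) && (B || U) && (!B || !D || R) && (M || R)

Unit clause (R) forces R = True.
Unit clause (!U) forces U = False.
In (M || !R || U) only M is left, so M = True.
In (B || !R) only B is left, so B = True.
In (D || !M || !R) only D is left, so D = True.
All clauses satisfied.

B = True; D = True; U = False; R = True; M = True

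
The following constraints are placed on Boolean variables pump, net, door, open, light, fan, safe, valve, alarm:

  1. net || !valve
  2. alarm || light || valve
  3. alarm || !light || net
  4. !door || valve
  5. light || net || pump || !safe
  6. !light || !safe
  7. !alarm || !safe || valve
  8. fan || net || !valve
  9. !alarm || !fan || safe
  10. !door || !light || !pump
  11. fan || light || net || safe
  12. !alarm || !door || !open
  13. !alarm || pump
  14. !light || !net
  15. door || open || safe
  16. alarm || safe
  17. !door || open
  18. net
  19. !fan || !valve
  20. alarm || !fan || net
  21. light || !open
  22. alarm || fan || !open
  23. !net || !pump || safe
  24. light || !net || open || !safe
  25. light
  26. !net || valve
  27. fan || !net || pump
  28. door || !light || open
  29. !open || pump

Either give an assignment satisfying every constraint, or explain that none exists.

Case net = True:
  (!light || !net) forces light = False.
  Clause (light) is falsified — contradiction.
Case net = False:
  Clause (net) is falsified — contradiction.
Both cases fail, so the formula is unsatisfiable.

UNSATISFIABLE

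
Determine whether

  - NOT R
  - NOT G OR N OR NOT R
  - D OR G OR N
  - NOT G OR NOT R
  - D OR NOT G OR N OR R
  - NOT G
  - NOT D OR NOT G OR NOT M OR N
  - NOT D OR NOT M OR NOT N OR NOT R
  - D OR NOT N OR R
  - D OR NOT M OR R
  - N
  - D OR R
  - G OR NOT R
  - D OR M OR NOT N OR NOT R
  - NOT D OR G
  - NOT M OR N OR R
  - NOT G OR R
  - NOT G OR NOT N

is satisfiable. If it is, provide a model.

Unsatisfiable

Case D = True:
  (NOT R) forces R = False.
  (NOT G) forces G = False.
  Clause (NOT D OR G) is falsified — contradiction.
Case D = False:
  (NOT R) forces R = False.
  Clause (D OR R) is falsified — contradiction.
Both cases fail, so the formula is unsatisfiable.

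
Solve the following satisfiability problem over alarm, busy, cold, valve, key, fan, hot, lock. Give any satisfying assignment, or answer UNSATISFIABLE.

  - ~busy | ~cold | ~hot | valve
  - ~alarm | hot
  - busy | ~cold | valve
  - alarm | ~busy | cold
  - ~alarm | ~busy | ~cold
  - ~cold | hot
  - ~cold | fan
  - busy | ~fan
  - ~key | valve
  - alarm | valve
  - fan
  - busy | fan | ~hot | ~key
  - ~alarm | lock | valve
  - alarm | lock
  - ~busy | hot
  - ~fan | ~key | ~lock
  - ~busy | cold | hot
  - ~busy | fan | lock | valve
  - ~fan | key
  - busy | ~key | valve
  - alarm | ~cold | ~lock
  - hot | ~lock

alarm: True, busy: True, cold: False, valve: True, key: True, fan: True, hot: True, lock: False

Unit clause (fan) forces fan = True.
In (~fan | key) only key is left, so key = True.
In (busy | ~fan) only busy is left, so busy = True.
In (~key | valve) only valve is left, so valve = True.
In (~busy | hot) only hot is left, so hot = True.
In (~fan | ~key | ~lock) only ~lock is left, so lock = False.
In (alarm | lock) only alarm is left, so alarm = True.
In (~alarm | ~busy | ~cold) only ~cold is left, so cold = False.
All clauses satisfied.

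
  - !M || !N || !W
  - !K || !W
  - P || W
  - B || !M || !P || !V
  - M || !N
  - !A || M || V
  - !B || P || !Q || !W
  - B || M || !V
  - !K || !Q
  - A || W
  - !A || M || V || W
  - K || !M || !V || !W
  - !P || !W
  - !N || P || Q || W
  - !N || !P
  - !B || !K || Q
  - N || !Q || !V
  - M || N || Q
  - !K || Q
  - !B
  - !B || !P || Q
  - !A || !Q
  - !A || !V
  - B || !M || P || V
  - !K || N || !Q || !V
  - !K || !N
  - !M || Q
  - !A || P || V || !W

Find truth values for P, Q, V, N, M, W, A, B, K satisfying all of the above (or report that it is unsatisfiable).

Unit clause (!B) forces B = False.
Set P = False.
  then (P || W) forces W = True.
  then (!K || !W) forces K = False.
Set Q = True.
  then (!A || !Q) forces A = False.
Try V = True:
  (B || M || !V) forces M = True.
  clause (K || !M || !V || !W) is falsified — backtrack.
So V = False.
  then (B || !M || P || V) forces M = False.
  then (M || !N) forces N = False.
All clauses satisfied.

P: False, Q: True, V: False, N: False, M: False, W: True, A: False, B: False, K: False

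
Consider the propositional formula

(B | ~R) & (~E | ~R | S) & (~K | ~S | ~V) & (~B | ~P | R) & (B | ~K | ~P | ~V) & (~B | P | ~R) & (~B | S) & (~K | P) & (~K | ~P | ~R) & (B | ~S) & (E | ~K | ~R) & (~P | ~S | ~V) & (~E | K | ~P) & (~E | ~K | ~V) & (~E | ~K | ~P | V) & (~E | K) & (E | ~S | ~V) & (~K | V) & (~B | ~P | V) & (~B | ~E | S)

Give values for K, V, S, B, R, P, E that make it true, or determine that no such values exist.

Set K = False.
  then (~E | K) forces E = False.
Set V = False.
Set S = False.
  then (~B | S) forces B = False.
  then (B | ~R) forces R = False.
Set P = True.
All clauses satisfied.

K = False, V = False, S = False, B = False, R = False, P = True, E = False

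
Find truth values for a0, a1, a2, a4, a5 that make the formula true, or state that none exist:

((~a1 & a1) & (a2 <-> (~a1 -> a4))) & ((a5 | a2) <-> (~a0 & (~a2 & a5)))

Unsatisfiable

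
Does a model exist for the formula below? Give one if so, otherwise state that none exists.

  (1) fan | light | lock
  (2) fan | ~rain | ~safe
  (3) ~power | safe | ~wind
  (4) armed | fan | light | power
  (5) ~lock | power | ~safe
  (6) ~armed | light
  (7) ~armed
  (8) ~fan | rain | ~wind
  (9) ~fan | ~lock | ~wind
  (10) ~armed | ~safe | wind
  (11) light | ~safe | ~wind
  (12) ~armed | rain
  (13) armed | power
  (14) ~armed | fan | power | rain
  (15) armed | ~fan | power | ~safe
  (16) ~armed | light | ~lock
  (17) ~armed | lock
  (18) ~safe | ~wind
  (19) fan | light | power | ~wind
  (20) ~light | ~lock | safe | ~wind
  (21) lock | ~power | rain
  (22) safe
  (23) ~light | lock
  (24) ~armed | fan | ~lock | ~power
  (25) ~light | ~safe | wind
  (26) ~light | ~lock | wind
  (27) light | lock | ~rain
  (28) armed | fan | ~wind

Unit clause (~armed) forces armed = False.
In (armed | power) only power is left, so power = True.
Unit clause (safe) forces safe = True.
In (~safe | ~wind) only ~wind is left, so wind = False.
In (~light | ~safe | wind) only ~light is left, so light = False.
Set rain = True.
  then (fan | ~rain | ~safe) forces fan = True.
  then (light | lock | ~rain) forces lock = True.
All clauses satisfied.

rain = True; wind = False; power = True; light = False; fan = True; safe = True; lock = True; armed = False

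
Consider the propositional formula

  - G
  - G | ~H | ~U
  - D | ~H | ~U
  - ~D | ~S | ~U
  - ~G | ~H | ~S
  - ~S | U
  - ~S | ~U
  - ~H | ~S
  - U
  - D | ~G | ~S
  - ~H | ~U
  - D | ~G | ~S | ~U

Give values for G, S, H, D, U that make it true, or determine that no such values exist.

Unit clause (G) forces G = True.
Unit clause (U) forces U = True.
In (~H | ~U) only ~H is left, so H = False.
In (~S | ~U) only ~S is left, so S = False.
Set D = False.
All clauses satisfied.

G=T; S=F; H=F; D=F; U=T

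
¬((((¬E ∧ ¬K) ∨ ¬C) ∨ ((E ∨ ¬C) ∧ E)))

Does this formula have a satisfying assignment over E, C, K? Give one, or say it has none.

E = False, C = True, K = True

  ¬((((¬E ∧ ¬K) ∨ ¬C) ∨ ((E ∨ ¬C) ∧ E))) = True
    ((¬E ∧ ¬K) ∨ ¬C) ∨ ((E ∨ ¬C) ∧ E) = False
      (¬E ∧ ¬K) ∨ ¬C = False
        ¬E ∧ ¬K = False
          ¬E = True
          ¬K = False
        ¬C = False
      (E ∨ ¬C) ∧ E = False
        E ∨ ¬C = False
          ¬C = False
The formula evaluates to True.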